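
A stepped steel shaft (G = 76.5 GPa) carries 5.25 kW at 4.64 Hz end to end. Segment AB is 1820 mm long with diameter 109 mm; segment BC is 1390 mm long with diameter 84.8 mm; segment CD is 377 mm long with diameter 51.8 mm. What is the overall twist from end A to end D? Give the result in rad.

0.00221 rad

ω = 2π·4.64 = 29.15 rad/s, so T = P/ω = 5.25×10³ / 29.15 = 180.1 N·m.
J_AB = π(0.109)⁴/32 = 1.39×10^-5 m⁴; J_BC = π(0.0848)⁴/32 = 5.08×10^-6 m⁴; J_CD = π(0.0518)⁴/32 = 7.07×10^-7 m⁴.
θ = (T/G)·Σ L_i/J_i = (180.1/76.5×10⁹)·(1.82/1.39×10^-5 + 1.39/5.08×10^-6 + 0.377/7.07×10^-7) = 2.209×10^-3 rad.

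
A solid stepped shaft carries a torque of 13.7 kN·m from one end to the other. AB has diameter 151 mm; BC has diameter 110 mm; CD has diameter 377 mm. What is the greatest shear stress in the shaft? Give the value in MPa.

52.4 MPa

Under the same torque, τ_max = 16T/(πd³) is largest where d is smallest — segment BC (d = 110 mm).
τ_max = 16·13700/(π·(0.110)³) = 5.242×10^7 Pa.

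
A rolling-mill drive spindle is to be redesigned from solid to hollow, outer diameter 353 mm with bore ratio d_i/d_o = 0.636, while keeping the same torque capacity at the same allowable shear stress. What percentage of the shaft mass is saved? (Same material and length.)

Equal τ_max and T ⇒ the solid shaft needs d_s³ = d_o³(1−k⁴), so d_s = 353·(1−0.636⁴)^(1/3) = 332.6 mm.
Area ratio A_h/A_s = d_o²(1−k²)/d_s² = (1−k²)/(1−k⁴)^(2/3) = 0.6708.
Mass saving = 1 − 0.6708 = 32.9 %.

32.9 %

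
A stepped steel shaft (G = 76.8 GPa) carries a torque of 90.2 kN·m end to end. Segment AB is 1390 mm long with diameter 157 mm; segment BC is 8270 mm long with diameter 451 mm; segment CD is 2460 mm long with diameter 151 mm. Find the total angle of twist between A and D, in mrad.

86.4 mrad

J_AB = π(0.157)⁴/32 = 5.96×10^-5 m⁴; J_BC = π(0.451)⁴/32 = 4.06×10^-3 m⁴; J_CD = π(0.151)⁴/32 = 5.10×10^-5 m⁴.
θ = (T/G)·Σ L_i/J_i = (90200/76.8×10⁹)·(1.39/5.96×10^-5 + 8.27/4.06×10^-3 + 2.46/5.10×10^-5) = 0.08637 rad.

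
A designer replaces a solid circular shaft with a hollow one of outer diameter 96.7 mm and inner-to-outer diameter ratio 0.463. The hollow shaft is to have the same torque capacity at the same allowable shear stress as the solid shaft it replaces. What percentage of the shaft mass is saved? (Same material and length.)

18.9 %

Equal τ_max and T ⇒ the solid shaft needs d_s³ = d_o³(1−k⁴), so d_s = 96.7·(1−0.463⁴)^(1/3) = 95.20 mm.
Area ratio A_h/A_s = d_o²(1−k²)/d_s² = (1−k²)/(1−k⁴)^(2/3) = 0.8107.
Mass saving = 1 − 0.8107 = 18.9 %.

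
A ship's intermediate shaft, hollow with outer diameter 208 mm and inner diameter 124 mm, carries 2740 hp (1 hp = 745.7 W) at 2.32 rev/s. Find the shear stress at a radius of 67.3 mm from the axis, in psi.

8520 psi

ω = 2π·2.32 = 14.58 rad/s, so T = P/ω = 2740×745.7 / 14.58 = 140200 N·m.
J = π(d_o⁴ − d_i⁴)/32 = π(0.208⁴ − 0.124⁴)/32 = 1.606×10^-4 m⁴.
Shear stress varies linearly with radius: τ = T·r/J = 140200 × 0.0673 / 1.606×10^-4 = 5.876×10^7 Pa.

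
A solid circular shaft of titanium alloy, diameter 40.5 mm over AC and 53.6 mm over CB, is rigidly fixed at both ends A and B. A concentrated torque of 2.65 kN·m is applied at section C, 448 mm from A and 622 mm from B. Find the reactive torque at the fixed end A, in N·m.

826 N·m

Compatibility: T_A·a/J_AC = T_B·b/J_CB with T_A + T_B = T₀.
J_AC = 2.64×10^-7 m⁴, J_CB = 8.10×10^-7 m⁴, so T_A = T₀·(J_AC/a)/((J_AC/a)+(J_CB/b)) = 825.6 N·m, T_B = 1824 N·m.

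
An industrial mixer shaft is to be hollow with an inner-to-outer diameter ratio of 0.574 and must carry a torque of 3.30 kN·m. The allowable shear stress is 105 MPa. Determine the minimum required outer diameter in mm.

For a hollow shaft with d_i/d_o = 0.574: τ_max = 16T/(π d_o³ (1−k⁴)), so d_o = [16T/(π τ_allow (1−k⁴))]^(1/3) = [16·3300/(π·1.05×10^8·0.8914)]^(1/3) = 0.05642 m.

56.4 mm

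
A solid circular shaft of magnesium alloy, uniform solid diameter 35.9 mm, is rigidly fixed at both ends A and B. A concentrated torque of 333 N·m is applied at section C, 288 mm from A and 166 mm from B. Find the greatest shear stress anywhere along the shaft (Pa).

With uniform GJ and both ends fixed, compatibility θ_AC = θ_CB gives T_A·a = T_B·b, together with T_A + T_B = T₀.
T_A = T₀·b/(a+b) = 333.0·166/454.0 = 121.8 N·m; T_B = 211.2 N·m.
τ in each portion: τ_AC = 1.34×10^7 Pa, τ_CB = 2.33×10^7 Pa; maximum is in CB.
τ_max = T_CB·r/J = 211.2·0.0180/1.63×10^-7 = 2.325×10^7 Pa.

2.33e7 Pa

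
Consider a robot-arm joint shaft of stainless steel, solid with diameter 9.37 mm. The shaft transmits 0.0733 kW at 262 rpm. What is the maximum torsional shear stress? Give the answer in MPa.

ω = 2π·262/60 = 27.44 rad/s, so T = P/ω = 0.0733×10³ / 27.44 = 2.672 N·m.
J = πd⁴/32 = π(0.00937)⁴/32 = 7.568×10^-10 m⁴.
τ_max = T·r/J = 2.672 × 0.00468 / 7.568×10^-10 = 1.654×10^7 Pa.

16.5 MPa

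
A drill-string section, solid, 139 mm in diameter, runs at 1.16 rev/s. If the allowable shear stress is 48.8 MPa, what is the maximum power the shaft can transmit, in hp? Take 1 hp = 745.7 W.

252 hp

J = πd⁴/32 = π(0.139)⁴/32 = 3.665×10^-5 m⁴.
T_max = τ_allow·J/r = 4.88×10^7 × 3.665×10^-5 / 0.0695 = 25730 N·m.
ω = 2π·1.16 = 7.288 rad/s, so P_max = T_max·ω = 1.876×10^5 W.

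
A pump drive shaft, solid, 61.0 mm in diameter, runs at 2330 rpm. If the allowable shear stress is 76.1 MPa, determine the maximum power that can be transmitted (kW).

J = πd⁴/32 = π(0.0610)⁴/32 = 1.359×10^-6 m⁴.
T_max = τ_allow·J/r = 7.61×10^7 × 1.359×10^-6 / 0.0305 = 3392 N·m.
ω = 2π·2330/60 = 244.0 rad/s, so P_max = T_max·ω = 8.275×10^5 W.

828 kW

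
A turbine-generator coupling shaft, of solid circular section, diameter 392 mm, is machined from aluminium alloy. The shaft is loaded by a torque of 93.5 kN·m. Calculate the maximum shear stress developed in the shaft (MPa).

J = πd⁴/32 = π(0.392)⁴/32 = 2.318×10^-3 m⁴.
τ_max = T·r/J = 93500 × 0.196 / 2.318×10^-3 = 7.905×10^6 Pa.

7.91 MPa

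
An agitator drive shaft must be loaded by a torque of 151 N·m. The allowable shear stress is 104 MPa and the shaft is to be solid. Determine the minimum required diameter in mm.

For a solid shaft τ_max = 16T/(πd³), so d = (16T/(π τ_allow))^(1/3) = (16·151.0/(π·1.04×10^8))^(1/3) = 0.01948 m.

19.5 mm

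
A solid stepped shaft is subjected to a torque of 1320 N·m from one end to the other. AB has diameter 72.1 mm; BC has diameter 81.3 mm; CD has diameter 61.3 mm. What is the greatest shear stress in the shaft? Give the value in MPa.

Under the same torque, τ_max = 16T/(πd³) is largest where d is smallest — segment CD (d = 61.3 mm).
τ_max = 16·1320/(π·(0.0613)³) = 2.919×10^7 Pa.

29.2 MPa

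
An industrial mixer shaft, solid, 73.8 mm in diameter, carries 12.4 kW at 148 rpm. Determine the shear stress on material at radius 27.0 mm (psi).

ω = 2π·148/60 = 15.50 rad/s, so T = P/ω = 12.4×10³ / 15.50 = 800.1 N·m.
J = πd⁴/32 = π(0.0738)⁴/32 = 2.912×10^-6 m⁴.
Shear stress varies linearly with radius: τ = T·r/J = 800.1 × 0.0270 / 2.912×10^-6 = 7.418×10^6 Pa.

1080 psi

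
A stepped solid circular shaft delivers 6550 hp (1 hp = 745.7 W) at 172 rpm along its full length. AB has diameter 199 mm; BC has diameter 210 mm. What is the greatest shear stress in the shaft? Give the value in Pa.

1.75e8 Pa

ω = 2π·172/60 = 18.01 rad/s, so T = P/ω = 6550×745.7 / 18.01 = 271200 N·m.
Under the same torque, τ_max = 16T/(πd³) is largest where d is smallest — segment AB (d = 199 mm).
τ_max = 16·271200/(π·(0.199)³) = 1.753×10^8 Pa.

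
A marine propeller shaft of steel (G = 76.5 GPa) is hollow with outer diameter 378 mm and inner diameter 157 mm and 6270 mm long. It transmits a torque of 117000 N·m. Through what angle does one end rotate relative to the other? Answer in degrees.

0.283°

J = π(d_o⁴ − d_i⁴)/32 = π(0.378⁴ − 0.157⁴)/32 = 1.945×10^-3 m⁴.
θ = T·L/(G·J) = 117000 × 6.27 / (76.5×10⁹ × 1.945×10^-3) = 4.931×10^-3 rad.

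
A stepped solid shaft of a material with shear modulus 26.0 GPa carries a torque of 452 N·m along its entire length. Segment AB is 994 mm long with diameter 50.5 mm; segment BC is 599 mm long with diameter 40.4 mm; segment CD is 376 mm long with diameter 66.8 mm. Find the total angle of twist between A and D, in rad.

J_AB = π(0.0505)⁴/32 = 6.39×10^-7 m⁴; J_BC = π(0.0404)⁴/32 = 2.62×10^-7 m⁴; J_CD = π(0.0668)⁴/32 = 1.95×10^-6 m⁴.
θ = (T/G)·Σ L_i/J_i = (452.0/26.0×10⁹)·(0.994/6.39×10^-7 + 0.599/2.62×10^-7 + 0.376/1.95×10^-6) = 0.07022 rad.

0.0702 rad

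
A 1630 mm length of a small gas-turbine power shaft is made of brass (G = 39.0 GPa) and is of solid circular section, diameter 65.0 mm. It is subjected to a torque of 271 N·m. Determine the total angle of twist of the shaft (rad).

0.00646 rad

J = πd⁴/32 = π(0.0650)⁴/32 = 1.752×10^-6 m⁴.
θ = T·L/(G·J) = 271.0 × 1.63 / (39.0×10⁹ × 1.752×10^-6) = 6.463×10^-3 rad.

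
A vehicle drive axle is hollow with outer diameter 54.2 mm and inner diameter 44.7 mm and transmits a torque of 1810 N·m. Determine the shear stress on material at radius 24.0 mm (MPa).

95.4 MPa

J = π(d_o⁴ − d_i⁴)/32 = π(0.0542⁴ − 0.0447⁴)/32 = 4.553×10^-7 m⁴.
Shear stress varies linearly with radius: τ = T·r/J = 1810 × 0.0240 / 4.553×10^-7 = 9.542×10^7 Pa.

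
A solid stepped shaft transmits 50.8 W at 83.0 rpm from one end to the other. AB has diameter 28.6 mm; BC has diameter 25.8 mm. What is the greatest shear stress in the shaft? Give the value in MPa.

1.73 MPa

ω = 2π·83.0/60 = 8.692 rad/s, so T = P/ω = 50.8 / 8.692 = 5.845 N·m.
Under the same torque, τ_max = 16T/(πd³) is largest where d is smallest — segment BC (d = 25.8 mm).
τ_max = 16·5.845/(π·(0.0258)³) = 1.733×10^6 Pa.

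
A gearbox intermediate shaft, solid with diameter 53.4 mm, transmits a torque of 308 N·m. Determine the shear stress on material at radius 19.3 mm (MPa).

7.45 MPa

J = πd⁴/32 = π(0.0534)⁴/32 = 7.983×10^-7 m⁴.
Shear stress varies linearly with radius: τ = T·r/J = 308.0 × 0.0193 / 7.983×10^-7 = 7.446×10^6 Pa.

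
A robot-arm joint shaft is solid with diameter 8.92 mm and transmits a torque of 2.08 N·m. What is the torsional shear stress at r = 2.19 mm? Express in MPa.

7.33 MPa

J = πd⁴/32 = π(0.00892)⁴/32 = 6.215×10^-10 m⁴.
Shear stress varies linearly with radius: τ = T·r/J = 2.080 × 0.00219 / 6.215×10^-10 = 7.329×10^6 Pa.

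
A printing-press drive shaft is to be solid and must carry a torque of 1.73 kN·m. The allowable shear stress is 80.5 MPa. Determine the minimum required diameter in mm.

For a solid shaft τ_max = 16T/(πd³), so d = (16T/(π τ_allow))^(1/3) = (16·1730/(π·8.05×10^7))^(1/3) = 0.04783 m.

47.8 mm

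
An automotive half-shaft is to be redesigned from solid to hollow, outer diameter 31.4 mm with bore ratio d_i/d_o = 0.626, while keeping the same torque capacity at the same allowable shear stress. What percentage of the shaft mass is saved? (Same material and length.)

32.0 %

Equal τ_max and T ⇒ the solid shaft needs d_s³ = d_o³(1−k⁴), so d_s = 31.4·(1−0.626⁴)^(1/3) = 29.70 mm.
Area ratio A_h/A_s = d_o²(1−k²)/d_s² = (1−k²)/(1−k⁴)^(2/3) = 0.6796.
Mass saving = 1 − 0.6796 = 32.0 %.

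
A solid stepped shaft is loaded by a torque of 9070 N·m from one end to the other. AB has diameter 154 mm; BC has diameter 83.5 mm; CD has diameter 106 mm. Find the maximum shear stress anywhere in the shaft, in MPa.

Under the same torque, τ_max = 16T/(πd³) is largest where d is smallest — segment BC (d = 83.5 mm).
τ_max = 16·9070/(π·(0.0835)³) = 7.934×10^7 Pa.

79.3 MPa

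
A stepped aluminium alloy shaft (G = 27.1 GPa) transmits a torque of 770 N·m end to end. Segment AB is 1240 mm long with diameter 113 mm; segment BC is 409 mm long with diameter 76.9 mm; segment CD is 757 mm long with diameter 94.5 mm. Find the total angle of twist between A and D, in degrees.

J_AB = π(0.113)⁴/32 = 1.60×10^-5 m⁴; J_BC = π(0.0769)⁴/32 = 3.43×10^-6 m⁴; J_CD = π(0.0945)⁴/32 = 7.83×10^-6 m⁴.
θ = (T/G)·Σ L_i/J_i = (770.0/27.1×10⁹)·(1.24/1.60×10^-5 + 0.409/3.43×10^-6 + 0.757/7.83×10^-6) = 8.333×10^-3 rad.

0.477°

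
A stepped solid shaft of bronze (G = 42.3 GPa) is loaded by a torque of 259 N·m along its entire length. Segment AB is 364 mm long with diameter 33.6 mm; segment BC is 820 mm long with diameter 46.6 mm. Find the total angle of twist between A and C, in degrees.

1.64°

J_AB = π(0.0336)⁴/32 = 1.25×10^-7 m⁴; J_BC = π(0.0466)⁴/32 = 4.63×10^-7 m⁴.
θ = (T/G)·Σ L_i/J_i = (259.0/42.3×10⁹)·(0.364/1.25×10^-7 + 0.820/4.63×10^-7) = 0.02866 rad.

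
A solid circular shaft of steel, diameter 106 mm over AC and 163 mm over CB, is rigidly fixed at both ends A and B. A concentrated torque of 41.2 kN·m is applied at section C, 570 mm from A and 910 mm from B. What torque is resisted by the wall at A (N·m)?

9150 N·m

Compatibility: T_A·a/J_AC = T_B·b/J_CB with T_A + T_B = T₀.
J_AC = 1.24×10^-5 m⁴, J_CB = 6.93×10^-5 m⁴, so T_A = T₀·(J_AC/a)/((J_AC/a)+(J_CB/b)) = 9151 N·m, T_B = 32050 N·m.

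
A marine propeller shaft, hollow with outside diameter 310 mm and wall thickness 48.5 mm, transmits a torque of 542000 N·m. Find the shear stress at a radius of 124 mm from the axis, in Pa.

9.54e7 Pa

J = π(d_o⁴ − d_i⁴)/32 = π(0.310⁴ − 0.213⁴)/32 = 7.046×10^-4 m⁴.
Shear stress varies linearly with radius: τ = T·r/J = 542000 × 0.124 / 7.046×10^-4 = 9.539×10^7 Pa.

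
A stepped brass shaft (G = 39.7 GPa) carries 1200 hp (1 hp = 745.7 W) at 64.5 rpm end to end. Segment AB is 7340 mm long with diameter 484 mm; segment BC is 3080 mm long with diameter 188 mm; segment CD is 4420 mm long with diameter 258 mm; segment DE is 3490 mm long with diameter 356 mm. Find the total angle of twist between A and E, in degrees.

ω = 2π·64.5/60 = 6.754 rad/s, so T = P/ω = 1200×745.7 / 6.754 = 132500 N·m.
J_AB = π(0.484)⁴/32 = 5.39×10^-3 m⁴; J_BC = π(0.188)⁴/32 = 1.23×10^-4 m⁴; J_CD = π(0.258)⁴/32 = 4.35×10^-4 m⁴; J_DE = π(0.356)⁴/32 = 1.58×10^-3 m⁴.
θ = (T/G)·Σ L_i/J_i = (132500/39.7×10⁹)·(7.34/5.39×10^-3 + 3.08/1.23×10^-4 + 4.42/4.35×10^-4 + 3.49/1.58×10^-3) = 0.1296 rad.

7.43°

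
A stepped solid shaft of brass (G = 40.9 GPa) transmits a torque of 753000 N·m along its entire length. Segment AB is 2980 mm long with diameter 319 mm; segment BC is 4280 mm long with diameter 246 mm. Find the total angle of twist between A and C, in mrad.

J_AB = π(0.319)⁴/32 = 1.02×10^-3 m⁴; J_BC = π(0.246)⁴/32 = 3.60×10^-4 m⁴.
θ = (T/G)·Σ L_i/J_i = (753000/40.9×10⁹)·(2.98/1.02×10^-3 + 4.28/3.60×10^-4) = 0.2731 rad.

273 mrad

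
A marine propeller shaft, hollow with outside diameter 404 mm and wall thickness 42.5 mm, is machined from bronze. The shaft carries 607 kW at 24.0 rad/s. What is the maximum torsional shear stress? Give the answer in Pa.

ω = 24.0 rad/s, so T = P/ω = 607×10³ / 24.00 = 25290 N·m.
J = π(d_o⁴ − d_i⁴)/32 = π(0.404⁴ − 0.319⁴)/32 = 1.599×10^-3 m⁴.
τ_max = T·r/J = 25290 × 0.202 / 1.599×10^-3 = 3.196×10^6 Pa.

3.20e6 Pa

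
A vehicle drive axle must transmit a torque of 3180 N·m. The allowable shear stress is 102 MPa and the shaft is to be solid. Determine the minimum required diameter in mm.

For a solid shaft τ_max = 16T/(πd³), so d = (16T/(π τ_allow))^(1/3) = (16·3180/(π·1.02×10^8))^(1/3) = 0.05415 m.

54.2 mm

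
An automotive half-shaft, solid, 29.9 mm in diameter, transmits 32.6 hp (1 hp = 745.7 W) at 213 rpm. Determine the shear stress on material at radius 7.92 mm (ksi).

ω = 2π·213/60 = 22.31 rad/s, so T = P/ω = 32.6×745.7 / 22.31 = 1090 N·m.
J = πd⁴/32 = π(0.0299)⁴/32 = 7.847×10^-8 m⁴.
Shear stress varies linearly with radius: τ = T·r/J = 1090 × 0.00792 / 7.847×10^-8 = 1.100×10^8 Pa.

16.0 ksi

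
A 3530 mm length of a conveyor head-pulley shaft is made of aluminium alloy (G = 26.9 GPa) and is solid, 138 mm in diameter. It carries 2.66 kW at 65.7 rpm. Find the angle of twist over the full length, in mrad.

ω = 2π·65.7/60 = 6.880 rad/s, so T = P/ω = 2.66×10³ / 6.880 = 386.6 N·m.
J = πd⁴/32 = π(0.138)⁴/32 = 3.561×10^-5 m⁴.
θ = T·L/(G·J) = 386.6 × 3.53 / (26.9×10⁹ × 3.561×10^-5) = 1.425×10^-3 rad.

1.42 mrad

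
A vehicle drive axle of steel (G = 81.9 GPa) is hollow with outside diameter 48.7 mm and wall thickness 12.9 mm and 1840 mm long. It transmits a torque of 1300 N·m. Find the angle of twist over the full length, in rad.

J = π(d_o⁴ − d_i⁴)/32 = π(0.0487⁴ − 0.0229⁴)/32 = 5.252×10^-7 m⁴.
θ = T·L/(G·J) = 1300 × 1.84 / (81.9×10⁹ × 5.252×10^-7) = 0.05561 rad.

0.0556 rad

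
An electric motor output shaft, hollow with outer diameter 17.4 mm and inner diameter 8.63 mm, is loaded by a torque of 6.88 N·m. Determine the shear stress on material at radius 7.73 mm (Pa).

6.29e6 Pa

J = π(d_o⁴ − d_i⁴)/32 = π(0.0174⁴ − 0.00863⁴)/32 = 8.454×10^-9 m⁴.
Shear stress varies linearly with radius: τ = T·r/J = 6.880 × 0.00773 / 8.454×10^-9 = 6.290×10^6 Pa.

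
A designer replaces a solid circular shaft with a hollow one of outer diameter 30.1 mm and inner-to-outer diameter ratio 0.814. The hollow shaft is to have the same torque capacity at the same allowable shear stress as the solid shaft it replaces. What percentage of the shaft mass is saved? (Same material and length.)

50.4 %

Equal τ_max and T ⇒ the solid shaft needs d_s³ = d_o³(1−k⁴), so d_s = 30.1·(1−0.814⁴)^(1/3) = 24.82 mm.
Area ratio A_h/A_s = d_o²(1−k²)/d_s² = (1−k²)/(1−k⁴)^(2/3) = 0.4961.
Mass saving = 1 − 0.4961 = 50.4 %.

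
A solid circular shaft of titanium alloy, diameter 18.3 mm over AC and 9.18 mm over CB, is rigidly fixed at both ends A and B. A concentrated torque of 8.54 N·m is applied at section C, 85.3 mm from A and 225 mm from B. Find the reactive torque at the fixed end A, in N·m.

Compatibility: T_A·a/J_AC = T_B·b/J_CB with T_A + T_B = T₀.
J_AC = 1.10×10^-8 m⁴, J_CB = 6.97×10^-10 m⁴, so T_A = T₀·(J_AC/a)/((J_AC/a)+(J_CB/b)) = 8.340 N·m, T_B = 0.2002 N·m.

8.34 N·m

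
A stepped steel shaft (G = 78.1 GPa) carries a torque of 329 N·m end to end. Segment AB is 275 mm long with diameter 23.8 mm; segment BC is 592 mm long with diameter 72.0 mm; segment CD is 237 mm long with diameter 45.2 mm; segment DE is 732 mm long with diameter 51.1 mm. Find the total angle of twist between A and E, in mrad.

J_AB = π(0.0238)⁴/32 = 3.15×10^-8 m⁴; J_BC = π(0.0720)⁴/32 = 2.64×10^-6 m⁴; J_CD = π(0.0452)⁴/32 = 4.10×10^-7 m⁴; J_DE = π(0.0511)⁴/32 = 6.69×10^-7 m⁴.
θ = (T/G)·Σ L_i/J_i = (329.0/78.1×10⁹)·(0.275/3.15×10^-8 + 0.592/2.64×10^-6 + 0.237/4.10×10^-7 + 0.732/6.69×10^-7) = 0.04476 rad.

44.8 mrad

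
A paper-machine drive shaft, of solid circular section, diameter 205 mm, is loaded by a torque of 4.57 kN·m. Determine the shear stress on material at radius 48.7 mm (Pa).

1.28e6 Pa

J = πd⁴/32 = π(0.205)⁴/32 = 1.734×10^-4 m⁴.
Shear stress varies linearly with radius: τ = T·r/J = 4570 × 0.0487 / 1.734×10^-4 = 1.284×10^6 Pa.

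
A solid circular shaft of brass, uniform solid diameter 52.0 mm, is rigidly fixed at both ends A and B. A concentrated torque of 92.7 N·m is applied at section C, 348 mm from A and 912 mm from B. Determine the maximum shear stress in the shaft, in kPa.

With uniform GJ and both ends fixed, compatibility θ_AC = θ_CB gives T_A·a = T_B·b, together with T_A + T_B = T₀.
T_A = T₀·b/(a+b) = 92.70·912/1260 = 67.10 N·m; T_B = 25.60 N·m.
τ in each portion: τ_AC = 2.43×10^6 Pa, τ_CB = 9.27×10^5 Pa; maximum is in AC.
τ_max = T_AC·r/J = 67.10·0.0260/7.18×10^-7 = 2.430×10^6 Pa.

2430 kPa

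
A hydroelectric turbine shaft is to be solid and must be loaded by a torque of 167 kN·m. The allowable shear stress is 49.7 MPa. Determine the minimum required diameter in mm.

For a solid shaft τ_max = 16T/(πd³), so d = (16T/(π τ_allow))^(1/3) = (16·167000/(π·4.97×10^7))^(1/3) = 0.2577 m.

258 mm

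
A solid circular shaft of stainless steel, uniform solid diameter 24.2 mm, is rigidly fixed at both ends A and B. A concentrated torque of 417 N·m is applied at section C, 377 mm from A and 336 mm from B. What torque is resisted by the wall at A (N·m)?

With uniform GJ and both ends fixed, compatibility θ_AC = θ_CB gives T_A·a = T_B·b, together with T_A + T_B = T₀.
T_A = T₀·b/(a+b) = 417.0·336/713.0 = 196.5 N·m; T_B = 220.5 N·m.

197 N·m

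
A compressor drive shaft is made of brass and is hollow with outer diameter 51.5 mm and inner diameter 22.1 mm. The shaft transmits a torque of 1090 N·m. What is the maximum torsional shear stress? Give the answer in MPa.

J = π(d_o⁴ − d_i⁴)/32 = π(0.0515⁴ − 0.0221⁴)/32 = 6.672×10^-7 m⁴.
τ_max = T·r/J = 1090 × 0.0257 / 6.672×10^-7 = 4.207×10^7 Pa.

42.1 MPa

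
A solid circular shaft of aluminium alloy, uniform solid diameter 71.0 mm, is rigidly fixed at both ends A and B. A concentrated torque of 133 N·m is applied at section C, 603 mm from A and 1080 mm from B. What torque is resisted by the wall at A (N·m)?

85.3 N·m

With uniform GJ and both ends fixed, compatibility θ_AC = θ_CB gives T_A·a = T_B·b, together with T_A + T_B = T₀.
T_A = T₀·b/(a+b) = 133.0·1080/1683 = 85.35 N·m; T_B = 47.65 N·m.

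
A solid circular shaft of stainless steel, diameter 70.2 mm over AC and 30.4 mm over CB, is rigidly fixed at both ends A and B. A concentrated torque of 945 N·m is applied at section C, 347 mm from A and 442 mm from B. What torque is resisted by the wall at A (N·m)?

Compatibility: T_A·a/J_AC = T_B·b/J_CB with T_A + T_B = T₀.
J_AC = 2.38×10^-6 m⁴, J_CB = 8.38×10^-8 m⁴, so T_A = T₀·(J_AC/a)/((J_AC/a)+(J_CB/b)) = 919.6 N·m, T_B = 25.39 N·m.

920 N·m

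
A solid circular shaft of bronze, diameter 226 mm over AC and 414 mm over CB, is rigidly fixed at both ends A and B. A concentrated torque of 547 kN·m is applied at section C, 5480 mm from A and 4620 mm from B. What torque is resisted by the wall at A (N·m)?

38100 N·m

Compatibility: T_A·a/J_AC = T_B·b/J_CB with T_A + T_B = T₀.
J_AC = 2.56×10^-4 m⁴, J_CB = 2.88×10^-3 m⁴, so T_A = T₀·(J_AC/a)/((J_AC/a)+(J_CB/b)) = 38100 N·m, T_B = 508900 N·m.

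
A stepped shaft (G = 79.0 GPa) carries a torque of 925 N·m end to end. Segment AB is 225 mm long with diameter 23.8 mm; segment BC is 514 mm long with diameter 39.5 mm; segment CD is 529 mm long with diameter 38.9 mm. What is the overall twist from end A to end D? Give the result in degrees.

J_AB = π(0.0238)⁴/32 = 3.15×10^-8 m⁴; J_BC = π(0.0395)⁴/32 = 2.39×10^-7 m⁴; J_CD = π(0.0389)⁴/32 = 2.25×10^-7 m⁴.
θ = (T/G)·Σ L_i/J_i = (925.0/79.0×10⁹)·(0.225/3.15×10^-8 + 0.514/2.39×10^-7 + 0.529/2.25×10^-7) = 0.1364 rad.

7.81°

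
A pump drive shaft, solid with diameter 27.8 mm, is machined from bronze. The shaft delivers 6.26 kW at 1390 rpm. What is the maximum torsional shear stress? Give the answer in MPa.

10.2 MPa

ω = 2π·1390/60 = 145.6 rad/s, so T = P/ω = 6.26×10³ / 145.6 = 43.01 N·m.
J = πd⁴/32 = π(0.0278)⁴/32 = 5.864×10^-8 m⁴.
τ_max = T·r/J = 43.01 × 0.0139 / 5.864×10^-8 = 1.019×10^7 Pa.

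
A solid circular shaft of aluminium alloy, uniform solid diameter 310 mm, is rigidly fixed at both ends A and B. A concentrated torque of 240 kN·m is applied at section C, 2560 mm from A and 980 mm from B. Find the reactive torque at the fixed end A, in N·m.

66400 N·m

With uniform GJ and both ends fixed, compatibility θ_AC = θ_CB gives T_A·a = T_B·b, together with T_A + T_B = T₀.
T_A = T₀·b/(a+b) = 240000·980/3540 = 66440 N·m; T_B = 173600 N·m.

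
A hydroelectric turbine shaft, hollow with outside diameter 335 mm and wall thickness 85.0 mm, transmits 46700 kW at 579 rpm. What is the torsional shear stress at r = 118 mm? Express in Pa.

ω = 2π·579/60 = 60.63 rad/s, so T = P/ω = 46700×10³ / 60.63 = 770200 N·m.
J = π(d_o⁴ − d_i⁴)/32 = π(0.335⁴ − 0.165⁴)/32 = 1.164×10^-3 m⁴.
Shear stress varies linearly with radius: τ = T·r/J = 770200 × 0.118 / 1.164×10^-3 = 7.810×10^7 Pa.

7.81e7 Pa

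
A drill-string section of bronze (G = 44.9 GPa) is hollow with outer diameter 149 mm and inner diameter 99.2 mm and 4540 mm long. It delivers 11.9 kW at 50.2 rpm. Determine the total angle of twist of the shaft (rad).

0.00589 rad

ω = 2π·50.2/60 = 5.257 rad/s, so T = P/ω = 11.9×10³ / 5.257 = 2264 N·m.
J = π(d_o⁴ − d_i⁴)/32 = π(0.149⁴ − 0.0992⁴)/32 = 3.888×10^-5 m⁴.
θ = T·L/(G·J) = 2264 × 4.54 / (44.9×10⁹ × 3.888×10^-5) = 5.887×10^-3 rad.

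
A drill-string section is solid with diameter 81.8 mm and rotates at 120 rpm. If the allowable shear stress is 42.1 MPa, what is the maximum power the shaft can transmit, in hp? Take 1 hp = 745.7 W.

J = πd⁴/32 = π(0.0818)⁴/32 = 4.396×10^-6 m⁴.
T_max = τ_allow·J/r = 4.21×10^7 × 4.396×10^-6 / 0.0409 = 4525 N·m.
ω = 2π·120/60 = 12.57 rad/s, so P_max = T_max·ω = 5.686×10^4 W.

76.2 hp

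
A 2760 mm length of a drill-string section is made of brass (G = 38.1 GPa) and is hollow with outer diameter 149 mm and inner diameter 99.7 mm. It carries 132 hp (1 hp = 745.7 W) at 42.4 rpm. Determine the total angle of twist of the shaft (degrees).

ω = 2π·42.4/60 = 4.440 rad/s, so T = P/ω = 132×745.7 / 4.440 = 22170 N·m.
J = π(d_o⁴ − d_i⁴)/32 = π(0.149⁴ − 0.0997⁴)/32 = 3.869×10^-5 m⁴.
θ = T·L/(G·J) = 22170 × 2.76 / (38.1×10⁹ × 3.869×10^-5) = 0.04151 rad.

2.38°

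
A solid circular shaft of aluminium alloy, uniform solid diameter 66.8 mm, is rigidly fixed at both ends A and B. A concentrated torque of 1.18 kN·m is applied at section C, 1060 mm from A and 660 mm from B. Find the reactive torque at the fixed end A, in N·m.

With uniform GJ and both ends fixed, compatibility θ_AC = θ_CB gives T_A·a = T_B·b, together with T_A + T_B = T₀.
T_A = T₀·b/(a+b) = 1180·660/1720 = 452.8 N·m; T_B = 727.2 N·m.

453 N·m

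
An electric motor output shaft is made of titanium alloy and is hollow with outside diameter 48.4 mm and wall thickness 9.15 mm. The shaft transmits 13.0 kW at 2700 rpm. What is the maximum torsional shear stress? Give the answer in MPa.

2.43 MPa

ω = 2π·2700/60 = 282.7 rad/s, so T = P/ω = 13.0×10³ / 282.7 = 45.98 N·m.
J = π(d_o⁴ − d_i⁴)/32 = π(0.0484⁴ − 0.0301⁴)/32 = 4.582×10^-7 m⁴.
τ_max = T·r/J = 45.98 × 0.0242 / 4.582×10^-7 = 2.429×10^6 Pa.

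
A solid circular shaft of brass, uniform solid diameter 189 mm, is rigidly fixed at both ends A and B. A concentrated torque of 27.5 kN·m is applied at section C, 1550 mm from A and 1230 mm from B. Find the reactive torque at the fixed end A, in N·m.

With uniform GJ and both ends fixed, compatibility θ_AC = θ_CB gives T_A·a = T_B·b, together with T_A + T_B = T₀.
T_A = T₀·b/(a+b) = 27500·1230/2780 = 12170 N·m; T_B = 15330 N·m.

12200 N·m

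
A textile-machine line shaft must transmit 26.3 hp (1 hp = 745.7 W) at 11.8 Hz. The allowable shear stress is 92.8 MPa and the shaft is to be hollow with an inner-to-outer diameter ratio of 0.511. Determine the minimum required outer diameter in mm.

ω = 2π·11.8 = 74.14 rad/s, so T = P/ω = 26.3×745.7 / 74.14 = 264.5 N·m.
For a hollow shaft with d_i/d_o = 0.511: τ_max = 16T/(π d_o³ (1−k⁴)), so d_o = [16T/(π τ_allow (1−k⁴))]^(1/3) = [16·264.5/(π·9.28×10^7·0.9318)]^(1/3) = 0.02498 m.

25.0 mm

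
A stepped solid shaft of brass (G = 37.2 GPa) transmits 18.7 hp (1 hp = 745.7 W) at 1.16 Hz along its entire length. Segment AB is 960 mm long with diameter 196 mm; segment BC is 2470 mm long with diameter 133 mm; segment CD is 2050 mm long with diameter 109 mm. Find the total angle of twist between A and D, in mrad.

12.1 mrad

ω = 2π·1.16 = 7.288 rad/s, so T = P/ω = 18.7×745.7 / 7.288 = 1913 N·m.
J_AB = π(0.196)⁴/32 = 1.45×10^-4 m⁴; J_BC = π(0.133)⁴/32 = 3.07×10^-5 m⁴; J_CD = π(0.109)⁴/32 = 1.39×10^-5 m⁴.
θ = (T/G)·Σ L_i/J_i = (1913/37.2×10⁹)·(0.960/1.45×10^-4 + 2.47/3.07×10^-5 + 2.05/1.39×10^-5) = 0.01208 rad.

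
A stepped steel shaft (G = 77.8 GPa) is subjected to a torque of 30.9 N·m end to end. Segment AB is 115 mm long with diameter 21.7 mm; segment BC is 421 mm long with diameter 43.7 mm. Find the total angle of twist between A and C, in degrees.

0.147°

J_AB = π(0.0217)⁴/32 = 2.18×10^-8 m⁴; J_BC = π(0.0437)⁴/32 = 3.58×10^-7 m⁴.
θ = (T/G)·Σ L_i/J_i = (30.90/77.8×10⁹)·(0.115/2.18×10^-8 + 0.421/3.58×10^-7) = 2.565×10^-3 rad.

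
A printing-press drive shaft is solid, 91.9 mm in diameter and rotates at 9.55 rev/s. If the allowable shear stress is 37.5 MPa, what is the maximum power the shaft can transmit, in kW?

J = πd⁴/32 = π(0.0919)⁴/32 = 7.003×10^-6 m⁴.
T_max = τ_allow·J/r = 3.75×10^7 × 7.003×10^-6 / 0.0460 = 5715 N·m.
ω = 2π·9.55 = 60.00 rad/s, so P_max = T_max·ω = 3.429×10^5 W.

343 kW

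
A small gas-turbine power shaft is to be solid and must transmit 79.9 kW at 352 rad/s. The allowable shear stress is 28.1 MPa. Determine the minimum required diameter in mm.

ω = 352 rad/s, so T = P/ω = 79.9×10³ / 352.0 = 227.0 N·m.
For a solid shaft τ_max = 16T/(πd³), so d = (16T/(π τ_allow))^(1/3) = (16·227.0/(π·2.81×10^7))^(1/3) = 0.03452 m.

34.5 mm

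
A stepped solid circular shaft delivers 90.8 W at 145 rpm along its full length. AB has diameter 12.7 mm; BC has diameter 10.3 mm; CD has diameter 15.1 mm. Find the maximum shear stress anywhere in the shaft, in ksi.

ω = 2π·145/60 = 15.18 rad/s, so T = P/ω = 90.8 / 15.18 = 5.980 N·m.
Under the same torque, τ_max = 16T/(πd³) is largest where d is smallest — segment BC (d = 10.3 mm).
τ_max = 16·5.980/(π·(0.0103)³) = 2.787×10^7 Pa.

4.04 ksi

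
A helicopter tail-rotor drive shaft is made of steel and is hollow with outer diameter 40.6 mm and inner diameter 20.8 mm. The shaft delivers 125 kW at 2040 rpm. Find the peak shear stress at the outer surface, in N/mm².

47.8 N/mm²

ω = 2π·2040/60 = 213.6 rad/s, so T = P/ω = 125×10³ / 213.6 = 585.1 N·m.
J = π(d_o⁴ − d_i⁴)/32 = π(0.0406⁴ − 0.0208⁴)/32 = 2.484×10^-7 m⁴.
τ_max = T·r/J = 585.1 × 0.0203 / 2.484×10^-7 = 4.782×10^7 Pa.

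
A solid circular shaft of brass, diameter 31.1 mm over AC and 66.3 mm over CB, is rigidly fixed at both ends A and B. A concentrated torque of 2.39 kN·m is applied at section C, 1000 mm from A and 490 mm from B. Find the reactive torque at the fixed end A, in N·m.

55.4 N·m

Compatibility: T_A·a/J_AC = T_B·b/J_CB with T_A + T_B = T₀.
J_AC = 9.18×10^-8 m⁴, J_CB = 1.90×10^-6 m⁴, so T_A = T₀·(J_AC/a)/((J_AC/a)+(J_CB/b)) = 55.39 N·m, T_B = 2335 N·m.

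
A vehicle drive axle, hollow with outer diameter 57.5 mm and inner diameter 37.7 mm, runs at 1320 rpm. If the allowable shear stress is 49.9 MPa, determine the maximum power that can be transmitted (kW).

210 kW

J = π(d_o⁴ − d_i⁴)/32 = π(0.0575⁴ − 0.0377⁴)/32 = 8.749×10^-7 m⁴.
T_max = τ_allow·J/r = 4.99×10^7 × 8.749×10^-7 / 0.0288 = 1518 N·m.
ω = 2π·1320/60 = 138.2 rad/s, so P_max = T_max·ω = 2.099×10^5 W.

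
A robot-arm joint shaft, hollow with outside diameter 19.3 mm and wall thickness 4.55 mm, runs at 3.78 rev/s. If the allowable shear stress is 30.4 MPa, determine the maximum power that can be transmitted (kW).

0.940 kW

J = π(d_o⁴ − d_i⁴)/32 = π(0.0193⁴ − 0.0102⁴)/32 = 1.256×10^-8 m⁴.
T_max = τ_allow·J/r = 3.04×10^7 × 1.256×10^-8 / 0.00965 = 39.56 N·m.
ω = 2π·3.78 = 23.75 rad/s, so P_max = T_max·ω = 939.7 W.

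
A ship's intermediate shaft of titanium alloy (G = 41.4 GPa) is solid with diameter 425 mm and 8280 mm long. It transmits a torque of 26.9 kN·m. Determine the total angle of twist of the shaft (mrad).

1.68 mrad

J = πd⁴/32 = π(0.425)⁴/32 = 3.203×10^-3 m⁴.
θ = T·L/(G·J) = 26900 × 8.28 / (41.4×10⁹ × 3.203×10^-3) = 1.680×10^-3 rad.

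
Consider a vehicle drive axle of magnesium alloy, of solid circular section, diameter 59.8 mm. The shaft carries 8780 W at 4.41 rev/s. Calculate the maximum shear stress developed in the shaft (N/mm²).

ω = 2π·4.41 = 27.71 rad/s, so T = P/ω = 8780 / 27.71 = 316.9 N·m.
J = πd⁴/32 = π(0.0598)⁴/32 = 1.255×10^-6 m⁴.
τ_max = T·r/J = 316.9 × 0.0299 / 1.255×10^-6 = 7.546×10^6 Pa.

7.55 N/mm²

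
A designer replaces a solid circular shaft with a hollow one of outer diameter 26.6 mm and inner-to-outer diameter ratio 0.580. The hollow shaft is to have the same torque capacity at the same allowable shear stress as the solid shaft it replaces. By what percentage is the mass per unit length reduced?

28.1 %

Equal τ_max and T ⇒ the solid shaft needs d_s³ = d_o³(1−k⁴), so d_s = 26.6·(1−0.580⁴)^(1/3) = 25.56 mm.
Area ratio A_h/A_s = d_o²(1−k²)/d_s² = (1−k²)/(1−k⁴)^(2/3) = 0.7189.
Mass saving = 1 − 0.7189 = 28.1 %.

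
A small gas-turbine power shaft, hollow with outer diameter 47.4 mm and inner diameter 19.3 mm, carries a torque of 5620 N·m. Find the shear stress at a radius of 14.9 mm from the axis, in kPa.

J = π(d_o⁴ − d_i⁴)/32 = π(0.0474⁴ − 0.0193⁴)/32 = 4.820×10^-7 m⁴.
Shear stress varies linearly with radius: τ = T·r/J = 5620 × 0.0149 / 4.820×10^-7 = 1.737×10^8 Pa.

174000 kPa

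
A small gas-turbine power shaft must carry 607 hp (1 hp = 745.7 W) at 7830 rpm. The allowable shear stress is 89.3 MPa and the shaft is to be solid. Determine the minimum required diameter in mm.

31.6 mm

ω = 2π·7830/60 = 820.0 rad/s, so T = P/ω = 607×745.7 / 820.0 = 552.0 N·m.
For a solid shaft τ_max = 16T/(πd³), so d = (16T/(π τ_allow))^(1/3) = (16·552.0/(π·8.93×10^7))^(1/3) = 0.03158 m.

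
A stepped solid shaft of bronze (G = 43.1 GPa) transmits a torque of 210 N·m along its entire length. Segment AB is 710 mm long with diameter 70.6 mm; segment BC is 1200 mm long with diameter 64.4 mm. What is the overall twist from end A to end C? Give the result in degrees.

0.280°

J_AB = π(0.0706)⁴/32 = 2.44×10^-6 m⁴; J_BC = π(0.0644)⁴/32 = 1.69×10^-6 m⁴.
θ = (T/G)·Σ L_i/J_i = (210.0/43.1×10⁹)·(0.710/2.44×10^-6 + 1.20/1.69×10^-6) = 4.881×10^-3 rad.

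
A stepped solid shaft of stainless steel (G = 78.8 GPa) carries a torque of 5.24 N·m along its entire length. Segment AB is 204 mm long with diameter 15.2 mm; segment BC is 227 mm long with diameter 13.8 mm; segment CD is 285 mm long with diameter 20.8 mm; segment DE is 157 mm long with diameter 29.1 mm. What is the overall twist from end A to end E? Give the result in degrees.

0.459°

J_AB = π(0.0152)⁴/32 = 5.24×10^-9 m⁴; J_BC = π(0.0138)⁴/32 = 3.56×10^-9 m⁴; J_CD = π(0.0208)⁴/32 = 1.84×10^-8 m⁴; J_DE = π(0.0291)⁴/32 = 7.04×10^-8 m⁴.
θ = (T/G)·Σ L_i/J_i = (5.240/78.8×10⁹)·(0.204/5.24×10^-9 + 0.227/3.56×10^-9 + 0.285/1.84×10^-8 + 0.157/7.04×10^-8) = 8.008×10^-3 rad.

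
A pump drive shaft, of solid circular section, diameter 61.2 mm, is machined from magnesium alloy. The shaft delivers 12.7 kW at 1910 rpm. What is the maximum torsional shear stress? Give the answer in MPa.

1.41 MPa

ω = 2π·1910/60 = 200.0 rad/s, so T = P/ω = 12.7×10³ / 200.0 = 63.50 N·m.
J = πd⁴/32 = π(0.0612)⁴/32 = 1.377×10^-6 m⁴.
τ_max = T·r/J = 63.50 × 0.0306 / 1.377×10^-6 = 1.411×10^6 Pa.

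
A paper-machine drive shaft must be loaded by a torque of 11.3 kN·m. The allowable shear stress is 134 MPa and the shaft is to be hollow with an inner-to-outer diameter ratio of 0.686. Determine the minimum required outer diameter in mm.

82.0 mm

For a hollow shaft with d_i/d_o = 0.686: τ_max = 16T/(π d_o³ (1−k⁴)), so d_o = [16T/(π τ_allow (1−k⁴))]^(1/3) = [16·11300/(π·1.34×10^8·0.7785)]^(1/3) = 0.08201 m.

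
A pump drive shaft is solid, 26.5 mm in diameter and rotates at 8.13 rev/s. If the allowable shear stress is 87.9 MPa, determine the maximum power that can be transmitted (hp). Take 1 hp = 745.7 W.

22.0 hp

J = πd⁴/32 = π(0.0265)⁴/32 = 4.842×10^-8 m⁴.
T_max = τ_allow·J/r = 8.79×10^7 × 4.842×10^-8 / 0.0132 = 321.2 N·m.
ω = 2π·8.13 = 51.08 rad/s, so P_max = T_max·ω = 1.641×10^4 W.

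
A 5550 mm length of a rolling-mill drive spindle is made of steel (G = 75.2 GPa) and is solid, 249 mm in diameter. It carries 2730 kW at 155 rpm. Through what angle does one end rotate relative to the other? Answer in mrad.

ω = 2π·155/60 = 16.23 rad/s, so T = P/ω = 2730×10³ / 16.23 = 168200 N·m.
J = πd⁴/32 = π(0.249)⁴/32 = 3.774×10^-4 m⁴.
θ = T·L/(G·J) = 168200 × 5.55 / (75.2×10⁹ × 3.774×10^-4) = 0.03289 rad.

32.9 mrad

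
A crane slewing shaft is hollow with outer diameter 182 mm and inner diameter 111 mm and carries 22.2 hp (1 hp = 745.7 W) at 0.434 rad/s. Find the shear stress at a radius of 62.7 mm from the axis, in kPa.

25800 kPa

ω = 0.434 rad/s, so T = P/ω = 22.2×745.7 / 0.4340 = 38140 N·m.
J = π(d_o⁴ − d_i⁴)/32 = π(0.182⁴ − 0.111⁴)/32 = 9.281×10^-5 m⁴.
Shear stress varies linearly with radius: τ = T·r/J = 38140 × 0.0627 / 9.281×10^-5 = 2.577×10^7 Pa.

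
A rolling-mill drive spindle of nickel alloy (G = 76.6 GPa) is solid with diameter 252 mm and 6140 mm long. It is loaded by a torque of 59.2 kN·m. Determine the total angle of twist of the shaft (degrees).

0.687°

J = πd⁴/32 = π(0.252)⁴/32 = 3.959×10^-4 m⁴.
θ = T·L/(G·J) = 59200 × 6.14 / (76.6×10⁹ × 3.959×10^-4) = 0.01199 rad.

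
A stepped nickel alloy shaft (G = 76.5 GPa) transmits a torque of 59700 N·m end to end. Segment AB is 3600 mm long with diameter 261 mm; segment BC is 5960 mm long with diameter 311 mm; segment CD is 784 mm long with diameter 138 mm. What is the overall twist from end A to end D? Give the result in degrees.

1.63°

J_AB = π(0.261)⁴/32 = 4.56×10^-4 m⁴; J_BC = π(0.311)⁴/32 = 9.18×10^-4 m⁴; J_CD = π(0.138)⁴/32 = 3.56×10^-5 m⁴.
θ = (T/G)·Σ L_i/J_i = (59700/76.5×10⁹)·(3.60/4.56×10^-4 + 5.96/9.18×10^-4 + 0.784/3.56×10^-5) = 0.02841 rad.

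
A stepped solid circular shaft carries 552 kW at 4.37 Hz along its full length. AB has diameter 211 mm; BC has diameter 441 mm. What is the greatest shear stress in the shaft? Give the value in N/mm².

ω = 2π·4.37 = 27.46 rad/s, so T = P/ω = 552×10³ / 27.46 = 20100 N·m.
Under the same torque, τ_max = 16T/(πd³) is largest where d is smallest — segment AB (d = 211 mm).
τ_max = 16·20100/(π·(0.211)³) = 1.090×10^7 Pa.

10.9 N/mm²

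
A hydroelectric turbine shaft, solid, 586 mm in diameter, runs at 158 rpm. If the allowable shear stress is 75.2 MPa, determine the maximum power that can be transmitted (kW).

49200 kW

J = πd⁴/32 = π(0.586)⁴/32 = 0.01158 m⁴.
T_max = τ_allow·J/r = 7.52×10^7 × 0.01158 / 0.293 = 2.971e6 N·m.
ω = 2π·158/60 = 16.55 rad/s, so P_max = T_max·ω = 4.916×10^7 W.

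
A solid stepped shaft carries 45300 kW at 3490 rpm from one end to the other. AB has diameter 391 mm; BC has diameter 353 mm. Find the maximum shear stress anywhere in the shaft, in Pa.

ω = 2π·3490/60 = 365.5 rad/s, so T = P/ω = 45300×10³ / 365.5 = 123900 N·m.
Under the same torque, τ_max = 16T/(πd³) is largest where d is smallest — segment BC (d = 353 mm).
τ_max = 16·123900/(π·(0.353)³) = 1.435×10^7 Pa.

1.44e7 Pa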